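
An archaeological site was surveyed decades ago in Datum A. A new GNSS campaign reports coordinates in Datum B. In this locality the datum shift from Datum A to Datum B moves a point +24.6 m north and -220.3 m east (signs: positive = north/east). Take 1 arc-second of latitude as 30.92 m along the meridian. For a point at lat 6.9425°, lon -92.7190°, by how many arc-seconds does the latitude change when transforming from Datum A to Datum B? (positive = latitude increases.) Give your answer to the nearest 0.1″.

Δφ = 0.8″

1″ of latitude = 30.92 m, so Δφ = 24.6 / 30.92 = 0.796″.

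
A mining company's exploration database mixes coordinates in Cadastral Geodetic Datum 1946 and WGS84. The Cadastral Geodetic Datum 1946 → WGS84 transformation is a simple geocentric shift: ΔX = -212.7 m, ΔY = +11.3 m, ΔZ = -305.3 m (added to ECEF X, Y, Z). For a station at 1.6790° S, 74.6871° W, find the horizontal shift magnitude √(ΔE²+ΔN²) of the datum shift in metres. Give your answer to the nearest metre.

368 m

At φ = -1.6790°, λ = -74.6871°: sin φ = -0.029300, cos φ = 0.999571, sin λ = -0.964498, cos λ = 0.264090.
ΔE = −sin λ·ΔX + cos λ·ΔY = −(-0.964498)·(-212.7) + (0.264090)·(11.3) = -202.16 m.
ΔN = −sin φ cos λ·ΔX − sin φ sin λ·ΔY + cos φ·ΔZ = −(-0.029300)(0.264090)(-212.7) − (-0.029300)(-0.964498)(11.3) + (0.999571)(-305.3) = -307.13 m.
Horizontal magnitude = √(ΔE² + ΔN²) = √((-202.16)² + (-307.13)²) = 367.70 m.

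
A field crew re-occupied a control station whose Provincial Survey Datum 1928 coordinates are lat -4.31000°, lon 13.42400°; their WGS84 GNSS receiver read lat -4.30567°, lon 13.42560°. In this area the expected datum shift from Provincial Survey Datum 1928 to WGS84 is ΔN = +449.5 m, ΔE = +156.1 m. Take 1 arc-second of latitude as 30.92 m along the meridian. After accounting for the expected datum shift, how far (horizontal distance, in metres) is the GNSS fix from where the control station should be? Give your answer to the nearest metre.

39 m

Observed coordinate differences: Δφ = +0.00433°, Δλ = +0.00160°.
Converting to metres (1° lat = 111312 m, cos φ = 0.997172): observed ΔN = 482.0 m, observed ΔE = 177.6 m.
Subtracting the expected shift leaves a residual of 482.0 − (449.5) = 32.5 m north and 177.6 − (156.1) = 21.5 m east.
Residual distance = √(32.5² + 21.5²) = 38.9 m.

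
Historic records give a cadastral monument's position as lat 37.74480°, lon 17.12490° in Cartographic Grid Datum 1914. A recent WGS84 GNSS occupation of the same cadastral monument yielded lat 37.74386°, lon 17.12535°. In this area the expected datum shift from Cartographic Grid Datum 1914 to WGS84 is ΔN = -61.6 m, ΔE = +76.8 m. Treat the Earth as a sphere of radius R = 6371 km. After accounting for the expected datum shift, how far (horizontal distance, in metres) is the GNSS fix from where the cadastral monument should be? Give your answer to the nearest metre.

Observed coordinate differences: Δφ = -0.00094°, Δλ = +0.00045°.
Converting to metres (1° lat = 111195 m, cos φ = 0.790745): observed ΔN = -104.5 m, observed ΔE = 39.6 m.
Subtracting the expected shift leaves a residual of -104.5 − (-61.6) = -42.9 m north and 39.6 − (76.8) = -37.2 m east.
Residual distance = √((-42.9)² + (-37.2)²) = 56.8 m.

57 m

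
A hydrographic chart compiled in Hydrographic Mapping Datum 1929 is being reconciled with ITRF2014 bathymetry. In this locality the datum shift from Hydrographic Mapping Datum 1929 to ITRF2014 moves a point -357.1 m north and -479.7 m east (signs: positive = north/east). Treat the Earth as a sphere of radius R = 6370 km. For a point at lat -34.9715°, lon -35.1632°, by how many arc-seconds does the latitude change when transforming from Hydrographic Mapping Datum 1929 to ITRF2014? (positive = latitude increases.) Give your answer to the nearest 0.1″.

Δφ = -11.6″

On a sphere of radius R, 1 rad of latitude = R, so Δφ = ΔN / R = -357.1 / 6370000 = -5.6060e-05 rad = -11.563″.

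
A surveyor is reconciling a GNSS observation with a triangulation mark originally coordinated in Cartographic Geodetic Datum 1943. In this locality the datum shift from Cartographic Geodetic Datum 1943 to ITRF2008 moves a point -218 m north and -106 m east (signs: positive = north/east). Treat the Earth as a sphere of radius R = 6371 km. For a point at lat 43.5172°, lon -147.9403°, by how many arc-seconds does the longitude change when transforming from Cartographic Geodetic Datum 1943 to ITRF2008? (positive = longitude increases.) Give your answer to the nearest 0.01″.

Δλ = -4.73″

At latitude 43.5172°, cos φ = 0.725168.
One radian of longitude at latitude φ spans R cos φ, so Δλ = ΔE / (R cos φ) = -106.0 / (6371000 × 0.725168) = -2.2944e-05 rad = -4.732″.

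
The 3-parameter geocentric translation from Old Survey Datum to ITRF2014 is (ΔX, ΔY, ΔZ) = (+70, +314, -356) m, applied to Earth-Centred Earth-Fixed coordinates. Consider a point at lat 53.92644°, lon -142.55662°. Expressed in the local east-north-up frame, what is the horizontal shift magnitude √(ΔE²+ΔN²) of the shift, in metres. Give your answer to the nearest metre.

The local east axis at (φ, λ) is (−sin λ, cos λ, 0), so ΔE = −sin(-142.55662°)·70 + cos(-142.55662°)·314 = -206.74 m.
The local north axis is (−sin φ cos λ, −sin φ sin λ, cos φ), giving ΔN = 44.921 + 154.301 − 209.621 = -10.40 m.
Horizontal magnitude = √(ΔE² + ΔN²) = √((-206.74)² + (-10.40)²) = 207.00 m.

207 m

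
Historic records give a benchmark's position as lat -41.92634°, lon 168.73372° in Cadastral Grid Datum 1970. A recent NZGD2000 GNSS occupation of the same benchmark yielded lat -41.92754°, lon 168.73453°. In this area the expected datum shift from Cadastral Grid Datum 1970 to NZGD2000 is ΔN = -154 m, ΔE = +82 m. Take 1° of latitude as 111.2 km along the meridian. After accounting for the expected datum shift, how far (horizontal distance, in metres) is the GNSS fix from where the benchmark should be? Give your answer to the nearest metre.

Observed coordinate differences: Δφ = -0.00120°, Δλ = +0.00081°.
Converting to metres (1° lat = 111200 m, cos φ = 0.744004): observed ΔN = -133.4 m, observed ΔE = 67.0 m.
Subtracting the expected shift leaves a residual of -133.4 − (-154) = 20.6 m north and 67.0 − (82) = -15.0 m east.
Residual distance = √(20.6² + (-15.0)²) = 25.4 m.

25 m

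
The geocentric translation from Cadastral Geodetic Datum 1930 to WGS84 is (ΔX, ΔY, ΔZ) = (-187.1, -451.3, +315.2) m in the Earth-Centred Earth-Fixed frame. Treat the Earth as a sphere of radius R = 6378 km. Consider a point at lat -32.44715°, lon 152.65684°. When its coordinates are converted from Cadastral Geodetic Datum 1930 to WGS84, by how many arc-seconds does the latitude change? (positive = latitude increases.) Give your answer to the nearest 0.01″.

sin φ = -0.536521, cos φ = 0.843887, sin λ = 0.459319, cos λ = -0.888271.
North component: ΔN = −sin φ cos λ·ΔX − sin φ sin λ·ΔY + cos φ·ΔZ = −(-0.536521)(-0.888271)(-187.1) − (-0.536521)(0.459319)(-451.3) + (0.843887)(315.2) = 243.94 m.
1° of latitude spans πR/180 = 111317 m, so Δφ = 243.94 / 111317 × 3600 = 7.889″.

Δφ = 7.89″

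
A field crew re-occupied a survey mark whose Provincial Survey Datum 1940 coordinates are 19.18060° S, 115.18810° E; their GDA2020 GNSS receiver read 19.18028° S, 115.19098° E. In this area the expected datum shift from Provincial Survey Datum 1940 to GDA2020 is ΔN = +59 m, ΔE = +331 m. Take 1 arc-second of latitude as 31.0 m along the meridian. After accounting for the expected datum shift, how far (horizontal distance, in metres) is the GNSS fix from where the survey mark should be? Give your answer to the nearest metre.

Observed coordinate differences: Δφ = +0.00032°, Δλ = +0.00288°.
Converting to metres (1° lat = 111600 m, cos φ = 0.944488): observed ΔN = 35.7 m, observed ΔE = 303.6 m.
Subtracting the expected shift leaves a residual of 35.7 − (59) = -23.3 m north and 303.6 − (331) = -27.4 m east.
Residual distance = √((-23.3)² + (-27.4)²) = 36.0 m.

36 m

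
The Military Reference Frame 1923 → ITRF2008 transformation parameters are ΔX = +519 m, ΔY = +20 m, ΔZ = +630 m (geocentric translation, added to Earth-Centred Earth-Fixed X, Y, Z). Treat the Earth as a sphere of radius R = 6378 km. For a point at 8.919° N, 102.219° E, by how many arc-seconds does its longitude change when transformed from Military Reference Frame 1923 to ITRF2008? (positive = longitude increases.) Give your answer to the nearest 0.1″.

sin φ = 0.155038, cos φ = 0.987909, sin λ = 0.977346, cos λ = -0.211649.
East component: ΔE = −sin λ·ΔX + cos λ·ΔY = −(0.977346)(519) + (-0.211649)(20) = -511.48 m.
1° of latitude spans πR/180 = 111317 m; at latitude φ, 1° of longitude spans that × cos φ = 109971.1 m, so Δλ = -511.48 / 109971.1 × 3600 = -16.744″.

Δλ = -16.7″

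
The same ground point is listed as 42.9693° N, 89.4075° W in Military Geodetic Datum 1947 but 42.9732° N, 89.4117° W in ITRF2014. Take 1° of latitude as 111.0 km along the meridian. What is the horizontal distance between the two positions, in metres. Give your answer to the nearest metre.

Δφ = 42.9732° − 42.9693° = +0.0039°; Δλ = -89.4117° − -89.4075° = -0.0042°.
ΔN = Δφ × 111000 = 432.9 m; ΔE = Δλ × 111000 × cos(42.9693°) = -0.0042 × 111000 × 0.731719 = -341.1 m.
Distance = √(ΔE² + ΔN²) = √((-341.1)² + 432.9²) = 551.2 m.

551 m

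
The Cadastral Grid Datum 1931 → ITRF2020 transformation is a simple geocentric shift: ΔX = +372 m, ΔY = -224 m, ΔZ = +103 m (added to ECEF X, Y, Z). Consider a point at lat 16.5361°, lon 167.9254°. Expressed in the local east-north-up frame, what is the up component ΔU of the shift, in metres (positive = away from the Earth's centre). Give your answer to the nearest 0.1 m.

The local up (radial) axis is (cos φ cos λ, cos φ sin λ, sin φ), giving ΔU = -348.725 − 44.919 + 29.316 = -364.33 m.

ΔU = -364.3 m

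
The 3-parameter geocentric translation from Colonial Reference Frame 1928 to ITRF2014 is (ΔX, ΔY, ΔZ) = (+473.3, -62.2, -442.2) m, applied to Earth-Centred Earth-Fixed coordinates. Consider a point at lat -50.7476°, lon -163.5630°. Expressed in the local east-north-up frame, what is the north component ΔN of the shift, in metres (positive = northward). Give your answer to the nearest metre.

ΔN = -618 m

At φ = -50.7476°, λ = -163.5630°: sin φ = -0.774366, cos φ = 0.632738, sin λ = -0.282961, cos λ = -0.959131.
ΔN = −sin φ cos λ·ΔX − sin φ sin λ·ΔY + cos φ·ΔZ = −(-0.774366)(-0.959131)(473.3) − (-0.774366)(-0.282961)(-62.2) + (0.632738)(-442.2) = -617.70 m.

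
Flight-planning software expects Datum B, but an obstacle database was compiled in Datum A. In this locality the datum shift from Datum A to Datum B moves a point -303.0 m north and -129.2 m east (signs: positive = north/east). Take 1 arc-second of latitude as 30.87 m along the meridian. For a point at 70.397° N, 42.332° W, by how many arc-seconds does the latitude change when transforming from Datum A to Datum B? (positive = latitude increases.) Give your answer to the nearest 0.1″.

1″ of latitude = 30.87 m, so Δφ = -303.0 / 30.87 = -9.815″.

Δφ = -9.8″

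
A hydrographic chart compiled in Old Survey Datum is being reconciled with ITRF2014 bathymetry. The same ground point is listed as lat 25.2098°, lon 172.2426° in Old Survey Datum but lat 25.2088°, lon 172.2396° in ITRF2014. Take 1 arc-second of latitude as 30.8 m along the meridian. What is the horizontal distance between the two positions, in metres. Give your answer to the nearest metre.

Δφ = 25.2088° − 25.2098° = -0.0010°; Δλ = 172.2396° − 172.2426° = -0.0030°.
1° of latitude = 3600 × 30.80 = 110880 m.
ΔN = Δφ × 110880 = -110.9 m; ΔE = Δλ × 110880 × cos(25.2098°) = -0.0030 × 110880 × 0.904754 = -301.0 m.
Distance = √(ΔE² + ΔN²) = √((-301.0)² + (-110.9)²) = 320.7 m.

321 m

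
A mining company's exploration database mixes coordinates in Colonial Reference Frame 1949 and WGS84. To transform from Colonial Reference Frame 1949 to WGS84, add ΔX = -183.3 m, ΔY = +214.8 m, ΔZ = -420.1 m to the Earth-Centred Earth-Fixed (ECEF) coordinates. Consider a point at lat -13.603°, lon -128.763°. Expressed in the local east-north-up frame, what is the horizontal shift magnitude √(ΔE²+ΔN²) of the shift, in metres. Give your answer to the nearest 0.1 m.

The local east axis at (φ, λ) is (−sin λ, cos λ, 0), so ΔE = −sin(-128.763°)·(-183.3) + cos(-128.763°)·214.8 = -277.41 m.
The local north axis is (−sin φ cos λ, −sin φ sin λ, cos φ), giving ΔN = 26.992 − 39.392 − 408.316 = -420.72 m.
Horizontal magnitude = √(ΔE² + ΔN²) = √((-277.41)² + (-420.72)²) = 503.94 m.

503.9 m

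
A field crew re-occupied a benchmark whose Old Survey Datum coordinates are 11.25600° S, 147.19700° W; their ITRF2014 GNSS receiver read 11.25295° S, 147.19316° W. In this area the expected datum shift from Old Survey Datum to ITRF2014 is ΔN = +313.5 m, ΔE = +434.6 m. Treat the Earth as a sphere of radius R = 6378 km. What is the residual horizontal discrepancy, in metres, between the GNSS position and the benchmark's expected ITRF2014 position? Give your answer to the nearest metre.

Observed coordinate differences: Δφ = +0.00305°, Δλ = +0.00384°.
Converting to metres (1° lat = 111317 m, cos φ = 0.980765): observed ΔN = 339.5 m, observed ΔE = 419.2 m.
Subtracting the expected shift leaves a residual of 339.5 − (313.5) = 26.0 m north and 419.2 − (434.6) = -15.4 m east.
Residual distance = √(26.0² + (-15.4)²) = 30.2 m.

30 m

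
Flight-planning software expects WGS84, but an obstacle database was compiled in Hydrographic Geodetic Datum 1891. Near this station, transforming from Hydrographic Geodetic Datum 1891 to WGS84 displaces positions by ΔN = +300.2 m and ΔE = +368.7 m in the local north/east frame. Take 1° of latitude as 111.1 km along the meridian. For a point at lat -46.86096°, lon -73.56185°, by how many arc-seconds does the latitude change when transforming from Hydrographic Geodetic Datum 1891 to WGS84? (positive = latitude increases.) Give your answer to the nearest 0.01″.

Δφ = 9.73″

1° of latitude = 111.1 km, so Δφ = 300.2 / 111100 = 0.0027021° = 9.727″.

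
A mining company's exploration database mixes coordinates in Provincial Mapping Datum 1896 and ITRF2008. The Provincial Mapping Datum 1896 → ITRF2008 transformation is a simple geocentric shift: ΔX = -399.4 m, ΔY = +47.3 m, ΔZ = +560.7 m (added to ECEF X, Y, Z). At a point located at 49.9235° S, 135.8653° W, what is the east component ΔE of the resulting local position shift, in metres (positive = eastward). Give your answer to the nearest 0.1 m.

At φ = -49.9235°, λ = -135.8653°: sin φ = -0.765186, cos φ = 0.643810, sin λ = -0.696348, cos λ = -0.717705.
ΔE = −sin λ·ΔX + cos λ·ΔY = −(-0.696348)·(-399.4) + (-0.717705)·(47.3) = -312.07 m.

ΔE = -312.1 m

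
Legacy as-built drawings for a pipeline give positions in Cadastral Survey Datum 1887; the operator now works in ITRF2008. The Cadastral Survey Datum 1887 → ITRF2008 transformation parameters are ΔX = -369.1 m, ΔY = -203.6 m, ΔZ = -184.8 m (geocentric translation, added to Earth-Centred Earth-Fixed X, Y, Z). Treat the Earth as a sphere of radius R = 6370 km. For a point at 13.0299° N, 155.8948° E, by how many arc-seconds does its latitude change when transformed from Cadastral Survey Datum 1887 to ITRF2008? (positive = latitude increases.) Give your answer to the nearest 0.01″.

sin φ = 0.225460, cos φ = 0.974253, sin λ = 0.408413, cos λ = -0.912797.
North component: ΔN = −sin φ cos λ·ΔX − sin φ sin λ·ΔY + cos φ·ΔZ = −(0.225460)(-0.912797)(-369.1) − (0.225460)(0.408413)(-203.6) + (0.974253)(-184.8) = -237.25 m.
1° of latitude spans πR/180 = 111177 m, so Δφ = -237.25 / 111177 × 3600 = -7.682″.

Δφ = -7.68″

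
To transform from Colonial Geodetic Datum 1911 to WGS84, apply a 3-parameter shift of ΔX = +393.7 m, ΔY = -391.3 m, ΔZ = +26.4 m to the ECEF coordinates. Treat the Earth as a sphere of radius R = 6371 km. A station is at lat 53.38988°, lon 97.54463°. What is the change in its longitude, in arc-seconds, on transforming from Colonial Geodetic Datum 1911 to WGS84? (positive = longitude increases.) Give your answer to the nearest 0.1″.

sin φ = 0.802712, cos φ = 0.596367, sin λ = 0.991343, cos λ = -0.131298.
East component: ΔE = −sin λ·ΔX + cos λ·ΔY = −(0.991343)(393.7) + (-0.131298)(-391.3) = -338.91 m.
1° of latitude spans πR/180 = 111195 m; at latitude φ, 1° of longitude spans that × cos φ = 66312.9 m, so Δλ = -338.91 / 66312.9 × 3600 = -18.399″.

Δλ = -18.4″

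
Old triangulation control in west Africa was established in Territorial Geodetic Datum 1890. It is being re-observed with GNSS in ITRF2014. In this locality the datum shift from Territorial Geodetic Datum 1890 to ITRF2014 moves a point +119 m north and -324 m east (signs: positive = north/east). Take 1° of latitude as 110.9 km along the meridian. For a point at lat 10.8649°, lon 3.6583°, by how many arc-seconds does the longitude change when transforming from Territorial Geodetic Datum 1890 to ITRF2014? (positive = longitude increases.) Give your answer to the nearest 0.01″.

At latitude 10.8649°, cos φ = 0.982074.
1° of longitude at this latitude = 110.9 × cos φ = 108.91 km, so Δλ = -324.0 / 108912.0 = -0.0029749° = -10.710″.

Δλ = -10.71″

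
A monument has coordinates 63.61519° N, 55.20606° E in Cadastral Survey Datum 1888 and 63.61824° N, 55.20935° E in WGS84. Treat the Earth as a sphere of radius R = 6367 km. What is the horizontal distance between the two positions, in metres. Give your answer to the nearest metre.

Δφ = 63.61824° − 63.61519° = +0.00305°; Δλ = 55.20935° − 55.20606° = +0.00329°.
1° along a meridian = πR/180 = 111125 m.
ΔN = Δφ × 111125 = 338.9 m; ΔE = Δλ × 111125 × cos(63.61519°) = +0.00329 × 111125 × 0.444398 = 162.5 m.
Distance = √(ΔE² + ΔN²) = √(162.5² + 338.9²) = 375.9 m.

376 m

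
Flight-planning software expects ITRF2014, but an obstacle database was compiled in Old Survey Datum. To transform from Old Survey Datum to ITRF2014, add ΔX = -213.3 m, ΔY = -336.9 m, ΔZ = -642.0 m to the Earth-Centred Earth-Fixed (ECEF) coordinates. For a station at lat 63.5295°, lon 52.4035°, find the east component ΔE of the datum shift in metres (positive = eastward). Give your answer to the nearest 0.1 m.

ΔE = -36.5 m

The local east axis at (φ, λ) is (−sin λ, cos λ, 0), so ΔE = −sin(52.4035°)·(-213.3) + cos(52.4035°)·(-336.9) = -36.54 m.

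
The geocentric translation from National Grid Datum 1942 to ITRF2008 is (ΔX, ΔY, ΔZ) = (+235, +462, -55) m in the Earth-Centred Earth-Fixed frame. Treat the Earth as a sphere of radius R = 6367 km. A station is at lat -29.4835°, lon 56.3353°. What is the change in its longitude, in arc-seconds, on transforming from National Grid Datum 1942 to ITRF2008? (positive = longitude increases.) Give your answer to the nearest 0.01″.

Δλ = 2.25″

sin φ = -0.492173, cos φ = 0.870497, sin λ = 0.832296, cos λ = 0.554332.
East component: ΔE = −sin λ·ΔX + cos λ·ΔY = −(0.832296)(235) + (0.554332)(462) = 60.51 m.
1° of latitude spans πR/180 = 111125 m; at latitude φ, 1° of longitude spans that × cos φ = 96734.1 m, so Δλ = 60.51 / 96734.1 × 3600 = 2.252″.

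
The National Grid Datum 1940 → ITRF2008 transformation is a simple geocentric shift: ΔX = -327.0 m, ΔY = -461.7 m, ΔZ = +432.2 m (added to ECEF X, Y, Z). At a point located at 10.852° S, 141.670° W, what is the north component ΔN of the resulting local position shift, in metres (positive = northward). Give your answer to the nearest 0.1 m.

ΔN = 526.7 m

At φ = -10.852°, λ = -141.670°: sin φ = -0.188273, cos φ = 0.982117, sin λ = -0.620190, cos λ = -0.784452.
ΔN = −sin φ cos λ·ΔX − sin φ sin λ·ΔY + cos φ·ΔZ = −(-0.188273)(-0.784452)(-327.0) − (-0.188273)(-0.620190)(-461.7) + (0.982117)(432.2) = 526.68 m.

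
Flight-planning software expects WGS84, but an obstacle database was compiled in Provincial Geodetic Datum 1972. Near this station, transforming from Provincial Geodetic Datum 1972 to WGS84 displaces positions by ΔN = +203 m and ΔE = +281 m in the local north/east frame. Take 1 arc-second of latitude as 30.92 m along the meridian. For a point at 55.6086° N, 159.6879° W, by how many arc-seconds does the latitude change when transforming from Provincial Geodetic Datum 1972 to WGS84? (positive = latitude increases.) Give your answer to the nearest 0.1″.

Δφ = 6.6″

1″ of latitude = 30.92 m, so Δφ = 203.0 / 30.92 = 6.565″.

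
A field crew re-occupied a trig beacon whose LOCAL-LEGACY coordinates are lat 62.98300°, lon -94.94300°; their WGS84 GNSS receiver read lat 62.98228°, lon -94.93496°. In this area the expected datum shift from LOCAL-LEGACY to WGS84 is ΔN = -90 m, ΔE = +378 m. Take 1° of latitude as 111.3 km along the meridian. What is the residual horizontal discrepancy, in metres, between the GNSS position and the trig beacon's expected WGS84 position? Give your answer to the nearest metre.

30 m

Observed coordinate differences: Δφ = -0.00072°, Δλ = +0.00804°.
Converting to metres (1° lat = 111300 m, cos φ = 0.454255): observed ΔN = -80.1 m, observed ΔE = 406.5 m.
Subtracting the expected shift leaves a residual of -80.1 − (-90) = 9.9 m north and 406.5 − (378) = 28.5 m east.
Residual distance = √(9.9² + 28.5²) = 30.2 m.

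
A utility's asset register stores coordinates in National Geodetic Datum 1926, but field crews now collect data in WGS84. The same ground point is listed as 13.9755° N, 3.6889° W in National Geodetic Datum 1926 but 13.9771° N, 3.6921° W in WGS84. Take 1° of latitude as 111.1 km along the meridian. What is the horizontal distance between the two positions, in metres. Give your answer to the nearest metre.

388 m

Δφ = 13.9771° − 13.9755° = +0.0016°; Δλ = -3.6921° − -3.6889° = -0.0032°.
ΔN = Δφ × 111100 = 177.8 m; ΔE = Δλ × 111100 × cos(13.9755°) = -0.0032 × 111100 × 0.970399 = -345.0 m.
Distance = √(ΔE² + ΔN²) = √((-345.0)² + 177.8²) = 388.1 m.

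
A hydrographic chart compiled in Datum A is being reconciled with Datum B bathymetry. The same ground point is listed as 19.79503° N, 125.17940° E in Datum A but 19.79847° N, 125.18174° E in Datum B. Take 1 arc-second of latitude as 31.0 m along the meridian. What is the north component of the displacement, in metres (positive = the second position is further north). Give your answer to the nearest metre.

ΔN = 384 m

Δφ = 19.79847° − 19.79503° = +0.00344°; Δλ = 125.18174° − 125.17940° = +0.00234°.
1° of latitude = 3600 × 31.00 = 111600 m.
ΔN = Δφ × 111600 = 383.9 m; ΔE = Δλ × 111600 × cos(19.79503°) = +0.00234 × 111600 × 0.940910 = 245.7 m.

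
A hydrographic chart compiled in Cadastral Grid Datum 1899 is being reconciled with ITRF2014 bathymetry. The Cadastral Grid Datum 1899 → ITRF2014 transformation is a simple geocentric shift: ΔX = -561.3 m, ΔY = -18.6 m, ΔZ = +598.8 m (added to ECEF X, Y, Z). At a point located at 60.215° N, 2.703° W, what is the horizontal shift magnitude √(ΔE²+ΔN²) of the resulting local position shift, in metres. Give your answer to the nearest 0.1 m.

784.6 m

The local east axis at (φ, λ) is (−sin λ, cos λ, 0), so ΔE = −sin(-2.703°)·(-561.3) + cos(-2.703°)·(-18.6) = -45.05 m.
The local north axis is (−sin φ cos λ, −sin φ sin λ, cos φ), giving ΔN = 486.608 − 0.761 + 297.452 = 783.30 m.
Horizontal magnitude = √(ΔE² + ΔN²) = √((-45.05)² + 783.30²) = 784.59 m.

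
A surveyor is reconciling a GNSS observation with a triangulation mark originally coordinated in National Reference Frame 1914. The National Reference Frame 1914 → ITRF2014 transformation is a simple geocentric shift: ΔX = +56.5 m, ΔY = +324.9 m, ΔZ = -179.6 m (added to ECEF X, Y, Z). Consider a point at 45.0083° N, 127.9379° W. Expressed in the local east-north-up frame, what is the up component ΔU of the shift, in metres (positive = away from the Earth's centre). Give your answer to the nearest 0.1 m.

The local up (radial) axis is (cos φ cos λ, cos φ sin λ, sin φ), giving ΔU = -24.559 − 181.164 − 127.015 = -332.74 m.

ΔU = -332.7 m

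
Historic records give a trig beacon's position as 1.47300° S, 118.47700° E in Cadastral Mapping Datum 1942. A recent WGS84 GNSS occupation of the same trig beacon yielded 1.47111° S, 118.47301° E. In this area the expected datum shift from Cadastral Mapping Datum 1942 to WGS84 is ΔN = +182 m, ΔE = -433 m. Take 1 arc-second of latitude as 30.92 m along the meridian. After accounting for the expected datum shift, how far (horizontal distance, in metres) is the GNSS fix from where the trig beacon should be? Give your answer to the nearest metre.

Observed coordinate differences: Δφ = +0.00189°, Δλ = -0.00399°.
Converting to metres (1° lat = 111312 m, cos φ = 0.999670): observed ΔN = 210.4 m, observed ΔE = -444.0 m.
Subtracting the expected shift leaves a residual of 210.4 − (182) = 28.4 m north and -444.0 − (-433) = -11.0 m east.
Residual distance = √(28.4² + (-11.0)²) = 30.4 m.

30 m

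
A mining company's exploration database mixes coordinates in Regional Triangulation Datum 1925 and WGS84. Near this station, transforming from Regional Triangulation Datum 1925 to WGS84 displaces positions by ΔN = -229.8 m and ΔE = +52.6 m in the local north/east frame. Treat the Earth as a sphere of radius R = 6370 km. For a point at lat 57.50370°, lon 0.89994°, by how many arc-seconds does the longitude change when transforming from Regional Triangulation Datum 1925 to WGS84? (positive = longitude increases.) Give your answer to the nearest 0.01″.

At latitude 57.50370°, cos φ = 0.537245.
One radian of longitude at latitude φ spans R cos φ, so Δλ = ΔE / (R cos φ) = 52.6 / (6370000 × 0.537245) = 1.5370e-05 rad = 3.170″.

Δλ = 3.17″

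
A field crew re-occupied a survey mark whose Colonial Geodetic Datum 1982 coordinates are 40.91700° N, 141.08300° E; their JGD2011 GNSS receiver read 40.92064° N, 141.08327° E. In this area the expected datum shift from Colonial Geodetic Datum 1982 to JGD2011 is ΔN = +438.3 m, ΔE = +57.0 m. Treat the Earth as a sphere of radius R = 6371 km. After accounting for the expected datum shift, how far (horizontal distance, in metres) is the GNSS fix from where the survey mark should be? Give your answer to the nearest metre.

Observed coordinate differences: Δφ = +0.00364°, Δλ = +0.00027°.
Converting to metres (1° lat = 111195 m, cos φ = 0.755659): observed ΔN = 404.7 m, observed ΔE = 22.7 m.
Subtracting the expected shift leaves a residual of 404.7 − (438.3) = -33.6 m north and 22.7 − (57.0) = -34.3 m east.
Residual distance = √((-33.6)² + (-34.3)²) = 48.0 m.

48 m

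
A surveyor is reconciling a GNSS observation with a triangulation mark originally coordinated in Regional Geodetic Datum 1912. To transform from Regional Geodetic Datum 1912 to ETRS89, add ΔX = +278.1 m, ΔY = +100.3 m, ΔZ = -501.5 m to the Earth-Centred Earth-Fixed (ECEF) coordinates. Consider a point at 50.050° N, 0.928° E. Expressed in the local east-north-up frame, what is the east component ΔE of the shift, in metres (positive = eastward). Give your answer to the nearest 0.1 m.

At φ = 50.050°, λ = 0.928°: sin φ = 0.766605, cos φ = 0.642119, sin λ = 0.016196, cos λ = 0.999869.
ΔE = −sin λ·ΔX + cos λ·ΔY = −(0.016196)·(278.1) + (0.999869)·(100.3) = 95.78 m.

ΔE = 95.8 m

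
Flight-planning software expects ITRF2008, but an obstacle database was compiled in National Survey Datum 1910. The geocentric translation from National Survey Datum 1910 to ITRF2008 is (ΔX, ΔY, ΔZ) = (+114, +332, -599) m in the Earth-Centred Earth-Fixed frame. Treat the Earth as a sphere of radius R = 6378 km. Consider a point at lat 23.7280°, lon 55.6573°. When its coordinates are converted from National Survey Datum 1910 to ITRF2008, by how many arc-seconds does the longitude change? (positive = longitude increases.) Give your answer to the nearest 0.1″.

Δλ = 3.3″

sin φ = 0.402395, cos φ = 0.915466, sin λ = 0.825678, cos λ = 0.564142.
East component: ΔE = −sin λ·ΔX + cos λ·ΔY = −(0.825678)(114) + (0.564142)(332) = 93.17 m.
1° of latitude spans πR/180 = 111317 m; at latitude φ, 1° of longitude spans that × cos φ = 101907.0 m, so Δλ = 93.17 / 101907.0 × 3600 = 3.291″.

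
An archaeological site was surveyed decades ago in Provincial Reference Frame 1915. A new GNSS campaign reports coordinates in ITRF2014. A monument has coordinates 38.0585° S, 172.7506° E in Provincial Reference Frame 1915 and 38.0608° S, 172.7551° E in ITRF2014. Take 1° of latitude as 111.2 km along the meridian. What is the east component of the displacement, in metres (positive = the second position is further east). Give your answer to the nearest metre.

ΔE = 394 m

Δφ = -38.0608° − -38.0585° = -0.0023°; Δλ = 172.7551° − 172.7506° = +0.0045°.
ΔN = Δφ × 111200 = -255.8 m; ΔE = Δλ × 111200 × cos(-38.0585°) = +0.0045 × 111200 × 0.787382 = 394.0 m.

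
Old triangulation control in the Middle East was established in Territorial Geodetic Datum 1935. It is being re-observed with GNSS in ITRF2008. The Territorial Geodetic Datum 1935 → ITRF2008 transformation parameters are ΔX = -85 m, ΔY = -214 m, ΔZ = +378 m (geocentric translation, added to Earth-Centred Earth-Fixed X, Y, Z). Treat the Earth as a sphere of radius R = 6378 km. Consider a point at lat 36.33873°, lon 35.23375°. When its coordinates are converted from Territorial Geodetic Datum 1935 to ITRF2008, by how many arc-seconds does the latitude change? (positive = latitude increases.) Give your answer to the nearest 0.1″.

sin φ = 0.592558, cos φ = 0.805528, sin λ = 0.576914, cos λ = 0.816805.
North component: ΔN = −sin φ cos λ·ΔX − sin φ sin λ·ΔY + cos φ·ΔZ = −(0.592558)(0.816805)(-85) − (0.592558)(0.576914)(-214) + (0.805528)(378) = 418.79 m.
1° of latitude spans πR/180 = 111317 m, so Δφ = 418.79 / 111317 × 3600 = 13.544″.

Δφ = 13.5″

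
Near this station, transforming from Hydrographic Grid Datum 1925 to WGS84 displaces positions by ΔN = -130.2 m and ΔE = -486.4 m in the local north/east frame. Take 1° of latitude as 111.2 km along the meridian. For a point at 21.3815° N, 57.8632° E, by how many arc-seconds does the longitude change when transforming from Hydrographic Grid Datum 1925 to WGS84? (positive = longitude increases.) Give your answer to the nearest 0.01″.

Δλ = -16.91″

At latitude 21.3815°, cos φ = 0.931174.
1° of longitude at this latitude = 111.2 × cos φ = 103.55 km, so Δλ = -486.4 / 103546.5 = -0.0046974° = -16.911″.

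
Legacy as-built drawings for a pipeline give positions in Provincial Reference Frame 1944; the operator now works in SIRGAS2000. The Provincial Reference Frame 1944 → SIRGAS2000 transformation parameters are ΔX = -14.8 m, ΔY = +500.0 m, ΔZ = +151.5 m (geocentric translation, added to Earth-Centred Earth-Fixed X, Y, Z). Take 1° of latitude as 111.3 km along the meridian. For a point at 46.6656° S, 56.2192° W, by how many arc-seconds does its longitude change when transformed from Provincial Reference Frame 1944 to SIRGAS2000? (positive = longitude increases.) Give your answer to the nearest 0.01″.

Δλ = 12.52″

sin φ = -0.727361, cos φ = 0.686255, sin λ = -0.831171, cos λ = 0.556017.
East component: ΔE = −sin λ·ΔX + cos λ·ΔY = −(-0.831171)(-14.8) + (0.556017)(500.0) = 265.71 m.
1° of latitude spans 111300 m; at latitude φ, 1° of longitude spans that × cos φ = 76380.2 m, so Δλ = 265.71 / 76380.2 × 3600 = 12.523″.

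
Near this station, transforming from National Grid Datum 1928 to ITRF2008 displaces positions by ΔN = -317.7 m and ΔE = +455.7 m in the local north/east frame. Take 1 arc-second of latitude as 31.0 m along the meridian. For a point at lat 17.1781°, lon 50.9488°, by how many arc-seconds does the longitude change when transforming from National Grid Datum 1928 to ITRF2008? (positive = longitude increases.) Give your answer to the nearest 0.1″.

At latitude 17.1781°, cos φ = 0.955391.
1″ of longitude at this latitude = 31.00 × cos φ = 29.6171 m, so Δλ = 455.7 / 29.6171 = 15.386″.

Δλ = 15.4″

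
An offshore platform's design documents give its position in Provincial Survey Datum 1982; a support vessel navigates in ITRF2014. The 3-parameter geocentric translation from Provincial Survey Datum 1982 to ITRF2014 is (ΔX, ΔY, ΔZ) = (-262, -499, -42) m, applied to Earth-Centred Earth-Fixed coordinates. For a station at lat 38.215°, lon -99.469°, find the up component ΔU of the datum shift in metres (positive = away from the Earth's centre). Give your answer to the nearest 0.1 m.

ΔU = 394.6 m

The local up (radial) axis is (cos φ cos λ, cos φ sin λ, sin φ), giving ΔU = 33.866 + 386.720 − 25.982 = 394.60 m.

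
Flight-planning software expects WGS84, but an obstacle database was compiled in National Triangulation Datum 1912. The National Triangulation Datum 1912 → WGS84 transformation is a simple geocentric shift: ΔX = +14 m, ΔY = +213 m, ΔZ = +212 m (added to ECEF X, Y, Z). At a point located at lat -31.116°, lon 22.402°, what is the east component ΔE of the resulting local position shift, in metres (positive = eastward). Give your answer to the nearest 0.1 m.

The local east axis at (φ, λ) is (−sin λ, cos λ, 0), so ΔE = −sin(22.402°)·14 + cos(22.402°)·213 = 191.59 m.

ΔE = 191.6 m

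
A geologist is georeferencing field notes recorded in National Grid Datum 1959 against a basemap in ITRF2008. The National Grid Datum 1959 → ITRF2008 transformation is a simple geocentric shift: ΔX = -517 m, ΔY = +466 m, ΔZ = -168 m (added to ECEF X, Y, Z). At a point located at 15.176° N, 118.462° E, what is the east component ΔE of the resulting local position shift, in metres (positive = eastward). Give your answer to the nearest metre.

The local east axis at (φ, λ) is (−sin λ, cos λ, 0), so ΔE = −sin(118.462°)·(-517) + cos(118.462°)·466 = 232.43 m.

ΔE = 232 m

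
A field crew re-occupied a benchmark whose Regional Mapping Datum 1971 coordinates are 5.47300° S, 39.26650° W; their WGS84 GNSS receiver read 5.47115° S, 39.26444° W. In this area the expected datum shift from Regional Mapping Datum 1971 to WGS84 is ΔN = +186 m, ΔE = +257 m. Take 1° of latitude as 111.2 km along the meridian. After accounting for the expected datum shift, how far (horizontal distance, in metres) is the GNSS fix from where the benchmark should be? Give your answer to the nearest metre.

Observed coordinate differences: Δφ = +0.00185°, Δλ = +0.00206°.
Converting to metres (1° lat = 111200 m, cos φ = 0.995441): observed ΔN = 205.7 m, observed ΔE = 228.0 m.
Subtracting the expected shift leaves a residual of 205.7 − (186) = 19.7 m north and 228.0 − (257) = -29.0 m east.
Residual distance = √(19.7² + (-29.0)²) = 35.0 m.

35 m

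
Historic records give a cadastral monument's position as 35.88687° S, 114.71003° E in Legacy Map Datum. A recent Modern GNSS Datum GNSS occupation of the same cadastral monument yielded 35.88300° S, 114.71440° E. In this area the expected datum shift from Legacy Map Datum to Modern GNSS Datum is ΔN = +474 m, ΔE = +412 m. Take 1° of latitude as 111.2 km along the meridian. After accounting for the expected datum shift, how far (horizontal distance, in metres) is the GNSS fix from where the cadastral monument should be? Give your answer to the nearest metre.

Observed coordinate differences: Δφ = +0.00387°, Δλ = +0.00437°.
Converting to metres (1° lat = 111200 m, cos φ = 0.810176): observed ΔN = 430.3 m, observed ΔE = 393.7 m.
Subtracting the expected shift leaves a residual of 430.3 − (474) = -43.7 m north and 393.7 − (412) = -18.3 m east.
Residual distance = √((-43.7)² + (-18.3)²) = 47.3 m.

47 m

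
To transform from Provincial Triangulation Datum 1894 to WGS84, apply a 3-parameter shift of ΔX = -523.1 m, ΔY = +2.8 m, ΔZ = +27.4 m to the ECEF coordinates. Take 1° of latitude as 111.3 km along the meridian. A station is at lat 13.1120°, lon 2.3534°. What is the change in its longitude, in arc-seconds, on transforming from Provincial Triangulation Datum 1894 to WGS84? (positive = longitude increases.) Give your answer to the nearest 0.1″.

Δλ = 0.8″

sin φ = 0.226855, cos φ = 0.973928, sin λ = 0.041063, cos λ = 0.999157.
East component: ΔE = −sin λ·ΔX + cos λ·ΔY = −(0.041063)(-523.1) + (0.999157)(2.8) = 24.28 m.
1° of latitude spans 111300 m; at latitude φ, 1° of longitude spans that × cos φ = 108398.2 m, so Δλ = 24.28 / 108398.2 × 3600 = 0.806″.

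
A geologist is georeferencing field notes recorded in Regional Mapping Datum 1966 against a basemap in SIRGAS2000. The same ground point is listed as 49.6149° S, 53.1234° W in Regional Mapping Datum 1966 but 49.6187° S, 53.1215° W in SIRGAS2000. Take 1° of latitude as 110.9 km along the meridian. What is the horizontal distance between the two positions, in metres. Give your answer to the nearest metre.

443 m

Δφ = -49.6187° − -49.6149° = -0.0038°; Δλ = -53.1215° − -53.1234° = +0.0019°.
ΔN = Δφ × 110900 = -421.4 m; ΔE = Δλ × 110900 × cos(-49.6149°) = +0.0019 × 110900 × 0.647922 = 136.5 m.
Distance = √(ΔE² + ΔN²) = √(136.5² + (-421.4)²) = 443.0 m.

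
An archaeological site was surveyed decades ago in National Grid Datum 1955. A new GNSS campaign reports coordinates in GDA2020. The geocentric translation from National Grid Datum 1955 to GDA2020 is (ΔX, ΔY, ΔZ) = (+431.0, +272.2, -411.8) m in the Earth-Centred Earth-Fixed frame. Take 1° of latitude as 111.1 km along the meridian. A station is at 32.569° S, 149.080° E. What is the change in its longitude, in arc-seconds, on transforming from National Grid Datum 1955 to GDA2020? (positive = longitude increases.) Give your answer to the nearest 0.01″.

Δλ = -17.49″

sin φ = -0.538315, cos φ = 0.842744, sin λ = 0.513841, cos λ = -0.857886.
East component: ΔE = −sin λ·ΔX + cos λ·ΔY = −(0.513841)(431.0) + (-0.857886)(272.2) = -454.98 m.
1° of latitude spans 111100 m; at latitude φ, 1° of longitude spans that × cos φ = 93628.8 m, so Δλ = -454.98 / 93628.8 × 3600 = -17.494″.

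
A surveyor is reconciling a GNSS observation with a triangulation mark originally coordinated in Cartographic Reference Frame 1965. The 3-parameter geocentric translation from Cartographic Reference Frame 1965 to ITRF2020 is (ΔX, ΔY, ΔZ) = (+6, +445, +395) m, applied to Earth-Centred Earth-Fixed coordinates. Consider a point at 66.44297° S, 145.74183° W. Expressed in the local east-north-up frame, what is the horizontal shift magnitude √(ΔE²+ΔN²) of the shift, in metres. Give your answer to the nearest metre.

372 m

At φ = -66.44297°, λ = -145.74183°: sin φ = -0.916663, cos φ = 0.399662, sin λ = -0.562923, cos λ = -0.826509.
ΔE = −sin λ·ΔX + cos λ·ΔY = −(-0.562923)·(6) + (-0.826509)·(445) = -364.42 m.
ΔN = −sin φ cos λ·ΔX − sin φ sin λ·ΔY + cos φ·ΔZ = −(-0.916663)(-0.826509)(6) − (-0.916663)(-0.562923)(445) + (0.399662)(395) = -76.30 m.
Horizontal magnitude = √(ΔE² + ΔN²) = √((-364.42)² + (-76.30)²) = 372.32 m.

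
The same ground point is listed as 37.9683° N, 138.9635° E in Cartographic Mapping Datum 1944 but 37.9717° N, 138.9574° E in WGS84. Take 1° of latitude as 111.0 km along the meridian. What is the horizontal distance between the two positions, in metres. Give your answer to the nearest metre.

654 m

Δφ = 37.9717° − 37.9683° = +0.0034°; Δλ = 138.9574° − 138.9635° = -0.0061°.
ΔN = Δφ × 111000 = 377.4 m; ΔE = Δλ × 111000 × cos(37.9683°) = -0.0061 × 111000 × 0.788351 = -533.8 m.
Distance = √(ΔE² + ΔN²) = √((-533.8)² + 377.4²) = 653.7 m.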